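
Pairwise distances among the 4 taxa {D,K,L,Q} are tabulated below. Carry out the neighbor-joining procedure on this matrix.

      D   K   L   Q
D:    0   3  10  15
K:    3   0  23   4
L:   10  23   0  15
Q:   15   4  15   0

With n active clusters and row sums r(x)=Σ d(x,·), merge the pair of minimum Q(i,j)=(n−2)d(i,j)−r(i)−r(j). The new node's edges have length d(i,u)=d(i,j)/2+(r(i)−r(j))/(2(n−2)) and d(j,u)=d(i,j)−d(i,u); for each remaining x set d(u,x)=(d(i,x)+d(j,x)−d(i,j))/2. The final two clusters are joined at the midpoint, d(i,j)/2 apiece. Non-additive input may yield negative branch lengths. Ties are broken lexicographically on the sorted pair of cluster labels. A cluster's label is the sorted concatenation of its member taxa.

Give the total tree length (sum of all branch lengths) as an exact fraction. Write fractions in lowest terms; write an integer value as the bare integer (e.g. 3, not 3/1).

1. join D+L (d=10, Q=-56) ⇒ DL; edges |D|=0, |L|=10
  updated: d(DL,K)=8, d(DL,Q)=10
2. join DL+K (d=8, Q=-22) ⇒ DKL; edges |DL|=7, |K|=1
  updated: d(DKL,Q)=3
3. join DKL+Q (d=3) ⇒ DKLQ; edges |DKL|=3/2, |Q|=3/2
final tree: (((D:0,L:10):7,K:1):3/2,Q:3/2)
total length: 21

21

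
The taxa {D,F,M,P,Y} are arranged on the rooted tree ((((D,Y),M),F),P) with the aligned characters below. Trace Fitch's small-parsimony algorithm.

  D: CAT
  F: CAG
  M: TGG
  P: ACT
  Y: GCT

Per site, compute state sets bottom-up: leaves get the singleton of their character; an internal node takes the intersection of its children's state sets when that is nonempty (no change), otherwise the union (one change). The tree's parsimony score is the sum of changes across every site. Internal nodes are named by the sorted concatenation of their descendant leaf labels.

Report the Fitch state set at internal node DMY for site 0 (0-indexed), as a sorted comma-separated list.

[col 0] DY: children D:{C}, Y:{G} ∪→ {C,G}; cost 1
[col 0] DMY: children DY:{C,G}, M:{T} ∪→ {C,G,T}; cost 1
[col 0] DFMY: children DMY:{C,G,T}, F:{C} ∩→ {C}; cost 0
[col 0] DFMPY: children DFMY:{C}, P:{A} ∪→ {A,C}; cost 1
[col 1] DY: children D:{A}, Y:{C} ∪→ {A,C}; cost 1
[col 1] DMY: children DY:{A,C}, M:{G} ∪→ {A,C,G}; cost 1
[col 1] DFMY: children DMY:{A,C,G}, F:{A} ∩→ {A}; cost 0
[col 1] DFMPY: children DFMY:{A}, P:{C} ∪→ {A,C}; cost 1
[col 2] DY: children D:{T}, Y:{T} ∩→ {T}; cost 0
[col 2] DMY: children DY:{T}, M:{G} ∪→ {G,T}; cost 1
[col 2] DFMY: children DMY:{G,T}, F:{G} ∩→ {G}; cost 0
[col 2] DFMPY: children DFMY:{G}, P:{T} ∪→ {G,T}; cost 1
per-site changes: [3, 3, 2]; total = 8

C,G,T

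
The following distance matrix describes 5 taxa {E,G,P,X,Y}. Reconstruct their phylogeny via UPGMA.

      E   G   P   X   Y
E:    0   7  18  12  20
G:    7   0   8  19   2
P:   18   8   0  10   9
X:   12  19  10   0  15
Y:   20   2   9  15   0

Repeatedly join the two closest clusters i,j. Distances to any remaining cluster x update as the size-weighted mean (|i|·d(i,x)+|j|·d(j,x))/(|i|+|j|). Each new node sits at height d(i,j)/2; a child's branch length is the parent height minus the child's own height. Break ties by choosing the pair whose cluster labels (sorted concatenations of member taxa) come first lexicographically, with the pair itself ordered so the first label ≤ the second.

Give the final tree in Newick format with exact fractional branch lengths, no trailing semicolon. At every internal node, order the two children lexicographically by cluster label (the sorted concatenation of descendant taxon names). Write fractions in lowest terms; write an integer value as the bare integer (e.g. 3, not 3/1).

iteration 1: select G,Y (d=2); attach at lengths (1, 1); label the merged cluster GY
  updated: d(E,GY)=27/2, d(GY,P)=17/2, d(GY,X)=17
iteration 2: select GY,P (d=17/2); attach at lengths (13/4, 17/4); label the merged cluster GPY
  updated: d(E,GPY)=15, d(GPY,X)=44/3
iteration 3: select E,X (d=12); attach at lengths (6, 6); label the merged cluster EX
  updated: d(EX,GPY)=89/6
iteration 4: select EX,GPY (d=89/6); attach at lengths (17/12, 19/6); label the merged cluster EGPXY
final tree: ((E:6,X:6):17/12,((G:1,Y:1):13/4,P:17/4):19/6)
total length: 313/12

((E:6,X:6):17/12,((G:1,Y:1):13/4,P:17/4):19/6)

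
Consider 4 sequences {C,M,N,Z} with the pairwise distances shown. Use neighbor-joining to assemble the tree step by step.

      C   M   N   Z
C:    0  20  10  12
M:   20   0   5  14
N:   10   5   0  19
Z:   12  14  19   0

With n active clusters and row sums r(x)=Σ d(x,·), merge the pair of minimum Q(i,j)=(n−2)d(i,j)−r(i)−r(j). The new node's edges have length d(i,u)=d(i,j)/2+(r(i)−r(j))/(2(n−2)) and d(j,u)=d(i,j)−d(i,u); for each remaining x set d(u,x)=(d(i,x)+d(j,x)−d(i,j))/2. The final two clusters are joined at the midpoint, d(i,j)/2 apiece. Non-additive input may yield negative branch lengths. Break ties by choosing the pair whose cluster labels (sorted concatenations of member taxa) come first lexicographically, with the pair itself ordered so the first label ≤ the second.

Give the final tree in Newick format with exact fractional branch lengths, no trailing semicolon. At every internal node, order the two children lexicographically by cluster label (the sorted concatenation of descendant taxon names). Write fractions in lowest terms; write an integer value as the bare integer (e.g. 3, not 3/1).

(((C:21/4,Z:27/4):29/4,M:15/4):5/8,N:5/8)

iteration 1: select C,Z (d=12, Q=-63); attach at lengths (21/4, 27/4); label the merged cluster CZ
  updated: d(CZ,M)=11, d(CZ,N)=17/2
iteration 2: select CZ,M (d=11, Q=-49/2); attach at lengths (29/4, 15/4); label the merged cluster CMZ
  updated: d(CMZ,N)=5/4
iteration 3: select CMZ,N (d=5/4); attach at lengths (5/8, 5/8); label the merged cluster CMNZ
final tree: (((C:21/4,Z:27/4):29/4,M:15/4):5/8,N:5/8)
total length: 97/4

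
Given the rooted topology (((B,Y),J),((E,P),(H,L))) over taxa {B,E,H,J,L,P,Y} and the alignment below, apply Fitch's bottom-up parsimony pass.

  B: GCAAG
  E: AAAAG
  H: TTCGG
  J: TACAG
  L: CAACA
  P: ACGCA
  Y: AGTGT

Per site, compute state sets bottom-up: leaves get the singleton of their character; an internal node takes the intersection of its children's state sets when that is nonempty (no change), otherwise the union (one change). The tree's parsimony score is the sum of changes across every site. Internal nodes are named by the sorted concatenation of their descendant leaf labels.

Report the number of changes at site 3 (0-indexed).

4

site 0, node BY: B={G} ∪ Y={A} → {A,G} (+1)
site 0, node BJY: BY={A,G} ∪ J={T} → {A,G,T} (+1)
site 0, node EP: E={A} ∩ P={A} → {A} (+0)
site 0, node HL: H={T} ∪ L={C} → {C,T} (+1)
site 0, node EHLP: EP={A} ∪ HL={C,T} → {A,C,T} (+1)
site 0, node BEHJLPY: BJY={A,G,T} ∩ EHLP={A,C,T} → {A,T} (+0)
site 1, node BY: B={C} ∪ Y={G} → {C,G} (+1)
site 1, node BJY: BY={C,G} ∪ J={A} → {A,C,G} (+1)
site 1, node EP: E={A} ∪ P={C} → {A,C} (+1)
site 1, node HL: H={T} ∪ L={A} → {A,T} (+1)
site 1, node EHLP: EP={A,C} ∩ HL={A,T} → {A} (+0)
site 1, node BEHJLPY: BJY={A,C,G} ∩ EHLP={A} → {A} (+0)
site 2, node BY: B={A} ∪ Y={T} → {A,T} (+1)
site 2, node BJY: BY={A,T} ∪ J={C} → {A,C,T} (+1)
site 2, node EP: E={A} ∪ P={G} → {A,G} (+1)
site 2, node HL: H={C} ∪ L={A} → {A,C} (+1)
site 2, node EHLP: EP={A,G} ∩ HL={A,C} → {A} (+0)
site 2, node BEHJLPY: BJY={A,C,T} ∩ EHLP={A} → {A} (+0)
site 3, node BY: B={A} ∪ Y={G} → {A,G} (+1)
site 3, node BJY: BY={A,G} ∩ J={A} → {A} (+0)
site 3, node EP: E={A} ∪ P={C} → {A,C} (+1)
site 3, node HL: H={G} ∪ L={C} → {C,G} (+1)
site 3, node EHLP: EP={A,C} ∩ HL={C,G} → {C} (+0)
site 3, node BEHJLPY: BJY={A} ∪ EHLP={C} → {A,C} (+1)
site 4, node BY: B={G} ∪ Y={T} → {G,T} (+1)
site 4, node BJY: BY={G,T} ∩ J={G} → {G} (+0)
site 4, node EP: E={G} ∪ P={A} → {A,G} (+1)
site 4, node HL: H={G} ∪ L={A} → {A,G} (+1)
site 4, node EHLP: EP={A,G} ∩ HL={A,G} → {A,G} (+0)
site 4, node BEHJLPY: BJY={G} ∩ EHLP={A,G} → {G} (+0)
per-site changes: [4, 4, 4, 4, 3]; total = 19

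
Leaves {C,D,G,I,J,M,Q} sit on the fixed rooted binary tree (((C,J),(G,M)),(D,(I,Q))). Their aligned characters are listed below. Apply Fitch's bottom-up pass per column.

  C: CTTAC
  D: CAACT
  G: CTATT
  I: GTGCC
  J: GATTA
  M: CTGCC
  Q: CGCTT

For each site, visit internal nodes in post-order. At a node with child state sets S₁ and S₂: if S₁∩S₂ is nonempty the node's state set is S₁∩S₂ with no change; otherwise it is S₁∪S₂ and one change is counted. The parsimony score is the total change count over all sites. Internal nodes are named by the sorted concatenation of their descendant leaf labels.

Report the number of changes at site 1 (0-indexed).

CJ@0: {C} ∪ {G} = {C,G} (union, +1)
GM@0: {C} ∩ {C} = {C} (intersection, +0)
CGJM@0: {C,G} ∩ {C} = {C} (intersection, +0)
IQ@0: {G} ∪ {C} = {C,G} (union, +1)
DIQ@0: {C} ∩ {C,G} = {C} (intersection, +0)
CDGIJMQ@0: {C} ∩ {C} = {C} (intersection, +0)
CJ@1: {T} ∪ {A} = {A,T} (union, +1)
GM@1: {T} ∩ {T} = {T} (intersection, +0)
CGJM@1: {A,T} ∩ {T} = {T} (intersection, +0)
IQ@1: {T} ∪ {G} = {G,T} (union, +1)
DIQ@1: {A} ∪ {G,T} = {A,G,T} (union, +1)
CDGIJMQ@1: {T} ∩ {A,G,T} = {T} (intersection, +0)
CJ@2: {T} ∩ {T} = {T} (intersection, +0)
GM@2: {A} ∪ {G} = {A,G} (union, +1)
CGJM@2: {T} ∪ {A,G} = {A,G,T} (union, +1)
IQ@2: {G} ∪ {C} = {C,G} (union, +1)
DIQ@2: {A} ∪ {C,G} = {A,C,G} (union, +1)
CDGIJMQ@2: {A,G,T} ∩ {A,C,G} = {A,G} (intersection, +0)
CJ@3: {A} ∪ {T} = {A,T} (union, +1)
GM@3: {T} ∪ {C} = {C,T} (union, +1)
CGJM@3: {A,T} ∩ {C,T} = {T} (intersection, +0)
IQ@3: {C} ∪ {T} = {C,T} (union, +1)
DIQ@3: {C} ∩ {C,T} = {C} (intersection, +0)
CDGIJMQ@3: {T} ∪ {C} = {C,T} (union, +1)
CJ@4: {C} ∪ {A} = {A,C} (union, +1)
GM@4: {T} ∪ {C} = {C,T} (union, +1)
CGJM@4: {A,C} ∩ {C,T} = {C} (intersection, +0)
IQ@4: {C} ∪ {T} = {C,T} (union, +1)
DIQ@4: {T} ∩ {C,T} = {T} (intersection, +0)
CDGIJMQ@4: {C} ∪ {T} = {C,T} (union, +1)
per-site changes: [2, 3, 4, 4, 4]; total = 17

3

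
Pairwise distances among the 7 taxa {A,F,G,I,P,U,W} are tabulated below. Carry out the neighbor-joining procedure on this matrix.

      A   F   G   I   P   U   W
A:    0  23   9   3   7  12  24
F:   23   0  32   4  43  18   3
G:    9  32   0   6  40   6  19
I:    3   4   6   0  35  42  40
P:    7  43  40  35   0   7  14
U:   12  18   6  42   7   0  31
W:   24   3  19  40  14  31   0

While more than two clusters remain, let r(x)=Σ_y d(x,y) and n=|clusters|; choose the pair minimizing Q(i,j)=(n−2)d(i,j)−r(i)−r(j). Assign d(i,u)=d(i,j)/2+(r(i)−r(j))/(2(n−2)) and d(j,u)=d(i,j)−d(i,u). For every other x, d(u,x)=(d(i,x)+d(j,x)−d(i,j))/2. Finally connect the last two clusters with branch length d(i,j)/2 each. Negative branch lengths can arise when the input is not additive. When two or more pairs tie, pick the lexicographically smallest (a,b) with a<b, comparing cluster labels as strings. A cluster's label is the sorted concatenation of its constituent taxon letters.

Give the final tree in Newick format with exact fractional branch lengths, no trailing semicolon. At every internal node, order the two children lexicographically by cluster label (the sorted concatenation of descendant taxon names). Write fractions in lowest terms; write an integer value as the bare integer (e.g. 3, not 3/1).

step 1: merge (F,W) at d=3, Q=-239; branch lengths F→7/10, W→23/10; new cluster FW
  updated: d(A,FW)=22, d(FW,G)=24, d(FW,I)=41/2, d(FW,P)=27, d(FW,U)=23
step 2: merge (P,U) at d=7, Q=-178; branch lengths P→27/4, U→1/4; new cluster PU
  updated: d(A,PU)=6, d(FW,PU)=43/2, d(G,PU)=39/2, d(I,PU)=35
step 3: merge (FW,PU) at d=43/2, Q=-211/2; branch lengths FW→47/4, PU→39/4; new cluster FPUW
  updated: d(A,FPUW)=13/4, d(FPUW,G)=11, d(FPUW,I)=17
step 4: merge (A,FPUW) at d=13/4, Q=-40; branch lengths A→-19/8, FPUW→45/8; new cluster AFPUW
  updated: d(AFPUW,G)=67/8, d(AFPUW,I)=67/8
step 5: merge (AFPUW,G) at d=67/8, Q=-91/4; branch lengths AFPUW→43/8, G→3; new cluster AFGPUW
  updated: d(AFGPUW,I)=3
step 6: merge (AFGPUW,I) at d=3; branch lengths AFGPUW→3/2, I→3/2; new cluster AFGIPUW
final tree: (((A:-19/8,((F:7/10,W:23/10):47/4,(P:27/4,U:1/4):39/4):45/8):43/8,G:3):3/2,I:3/2)
total length: 369/8

(((A:-19/8,((F:7/10,W:23/10):47/4,(P:27/4,U:1/4):39/4):45/8):43/8,G:3):3/2,I:3/2)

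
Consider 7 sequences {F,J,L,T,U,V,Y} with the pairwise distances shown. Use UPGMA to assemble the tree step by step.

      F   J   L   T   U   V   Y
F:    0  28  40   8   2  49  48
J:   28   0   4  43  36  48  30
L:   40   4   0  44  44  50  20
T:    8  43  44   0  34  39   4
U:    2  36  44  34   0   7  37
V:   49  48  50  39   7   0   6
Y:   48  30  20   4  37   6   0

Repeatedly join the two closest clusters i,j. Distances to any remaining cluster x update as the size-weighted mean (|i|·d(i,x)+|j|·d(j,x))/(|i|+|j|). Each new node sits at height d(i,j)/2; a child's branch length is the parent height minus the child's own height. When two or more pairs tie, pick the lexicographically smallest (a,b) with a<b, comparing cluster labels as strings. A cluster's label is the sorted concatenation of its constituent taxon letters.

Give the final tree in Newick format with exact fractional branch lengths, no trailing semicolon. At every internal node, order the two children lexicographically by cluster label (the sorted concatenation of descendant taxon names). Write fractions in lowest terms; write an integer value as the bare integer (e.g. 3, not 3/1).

(((F:1,U:1):57/4,((T:2,Y:2):37/4,V:45/4):4):39/10,(J:2,L:2):343/20)

1. join F+U (d=2) ⇒ FU; edges |F|=1, |U|=1
  updated: d(FU,J)=32, d(FU,L)=42, d(FU,T)=21, d(FU,V)=28, d(FU,Y)=85/2
2. join J+L (d=4) ⇒ JL; edges |J|=2, |L|=2
  updated: d(FU,JL)=37, d(JL,T)=87/2, d(JL,V)=49, d(JL,Y)=25
3. join T+Y (d=4) ⇒ TY; edges |T|=2, |Y|=2
  updated: d(FU,TY)=127/4, d(JL,TY)=137/4, d(TY,V)=45/2
4. join TY+V (d=45/2) ⇒ TVY; edges |TY|=37/4, |V|=45/4
  updated: d(FU,TVY)=61/2, d(JL,TVY)=235/6
5. join FU+TVY (d=61/2) ⇒ FTUVY; edges |FU|=57/4, |TVY|=4
  updated: d(FTUVY,JL)=383/10
6. join FTUVY+JL (d=383/10) ⇒ FJLTUVY; edges |FTUVY|=39/10, |JL|=343/20
final tree: (((F:1,U:1):57/4,((T:2,Y:2):37/4,V:45/4):4):39/10,(J:2,L:2):343/20)
total length: 349/5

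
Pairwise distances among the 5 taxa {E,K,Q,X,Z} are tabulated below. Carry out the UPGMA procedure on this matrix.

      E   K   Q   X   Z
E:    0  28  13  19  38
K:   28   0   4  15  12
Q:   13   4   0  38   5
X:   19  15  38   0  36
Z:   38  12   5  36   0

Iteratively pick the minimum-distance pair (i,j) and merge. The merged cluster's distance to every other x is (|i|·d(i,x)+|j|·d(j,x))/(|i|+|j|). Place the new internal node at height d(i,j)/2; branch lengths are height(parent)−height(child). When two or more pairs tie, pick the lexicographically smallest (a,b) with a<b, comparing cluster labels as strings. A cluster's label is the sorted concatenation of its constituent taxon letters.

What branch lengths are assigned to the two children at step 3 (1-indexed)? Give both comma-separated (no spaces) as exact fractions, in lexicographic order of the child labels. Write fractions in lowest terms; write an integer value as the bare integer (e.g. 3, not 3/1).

1. join K+Q (d=4) ⇒ KQ; edges |K|=2, |Q|=2
  updated: d(E,KQ)=41/2, d(KQ,X)=53/2, d(KQ,Z)=17/2
2. join KQ+Z (d=17/2) ⇒ KQZ; edges |KQ|=9/4, |Z|=17/4
  updated: d(E,KQZ)=79/3, d(KQZ,X)=89/3
3. join E+X (d=19) ⇒ EX; edges |E|=19/2, |X|=19/2
  updated: d(EX,KQZ)=28
4. join EX+KQZ (d=28) ⇒ EKQXZ; edges |EX|=9/2, |KQZ|=39/4
final tree: ((E:19/2,X:19/2):9/2,((K:2,Q:2):9/4,Z:17/4):39/4)
total length: 175/4

19/2,19/2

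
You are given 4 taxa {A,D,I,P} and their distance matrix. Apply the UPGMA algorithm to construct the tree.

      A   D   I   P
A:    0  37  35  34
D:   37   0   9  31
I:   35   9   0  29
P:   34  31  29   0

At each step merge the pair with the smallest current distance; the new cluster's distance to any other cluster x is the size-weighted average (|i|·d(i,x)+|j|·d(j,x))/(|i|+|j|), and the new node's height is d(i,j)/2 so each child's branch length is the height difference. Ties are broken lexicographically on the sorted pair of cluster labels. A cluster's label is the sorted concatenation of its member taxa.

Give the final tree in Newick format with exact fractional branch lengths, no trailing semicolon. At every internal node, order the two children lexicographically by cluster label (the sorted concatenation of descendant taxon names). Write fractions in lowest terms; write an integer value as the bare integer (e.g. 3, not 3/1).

step 1: merge (D,I) at d=9; branch lengths D→9/2, I→9/2; new cluster DI
  updated: d(A,DI)=36, d(DI,P)=30
step 2: merge (DI,P) at d=30; branch lengths DI→21/2, P→15; new cluster DIP
  updated: d(A,DIP)=106/3
step 3: merge (A,DIP) at d=106/3; branch lengths A→53/3, DIP→8/3; new cluster ADIP
final tree: (A:53/3,((D:9/2,I:9/2):21/2,P:15):8/3)
total length: 329/6

(A:53/3,((D:9/2,I:9/2):21/2,P:15):8/3)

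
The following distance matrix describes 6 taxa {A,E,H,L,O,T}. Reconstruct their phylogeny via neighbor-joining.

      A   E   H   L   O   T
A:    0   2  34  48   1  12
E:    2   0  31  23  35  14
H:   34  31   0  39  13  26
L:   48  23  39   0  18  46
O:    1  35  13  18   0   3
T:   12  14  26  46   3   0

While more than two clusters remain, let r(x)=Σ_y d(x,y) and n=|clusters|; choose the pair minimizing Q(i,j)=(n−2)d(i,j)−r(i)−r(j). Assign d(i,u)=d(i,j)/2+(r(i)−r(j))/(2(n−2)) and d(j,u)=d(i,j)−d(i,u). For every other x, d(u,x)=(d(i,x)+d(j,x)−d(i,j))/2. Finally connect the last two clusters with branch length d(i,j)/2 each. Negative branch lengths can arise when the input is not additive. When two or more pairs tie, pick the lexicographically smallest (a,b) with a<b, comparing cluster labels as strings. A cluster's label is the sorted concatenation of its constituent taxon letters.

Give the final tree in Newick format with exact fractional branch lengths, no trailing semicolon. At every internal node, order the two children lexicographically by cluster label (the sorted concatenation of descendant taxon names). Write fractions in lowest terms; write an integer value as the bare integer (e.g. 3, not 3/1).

(((((A:0,E:2):22/3,T:14/3):127/16,H:237/16):35/16,L:369/16):-81/32,O:-81/32)

iteration 1: select A,E (d=2, Q=-194); attach at lengths (0, 2); label the merged cluster AE
  updated: d(AE,H)=63/2, d(AE,L)=69/2, d(AE,O)=17, d(AE,T)=12
iteration 2: select AE,T (d=12, Q=-146); attach at lengths (22/3, 14/3); label the merged cluster AET
  updated: d(AET,H)=91/4, d(AET,L)=137/4, d(AET,O)=4
iteration 3: select AET,H (d=91/4, Q=-361/4); attach at lengths (127/16, 237/16); label the merged cluster AEHT
  updated: d(AEHT,L)=101/4, d(AEHT,O)=-23/8
iteration 4: select AEHT,L (d=101/4, Q=-323/8); attach at lengths (35/16, 369/16); label the merged cluster AEHLT
  updated: d(AEHLT,O)=-81/16
iteration 5: select AEHLT,O (d=-81/16); attach at lengths (-81/32, -81/32); label the merged cluster AEHLOT
final tree: (((((A:0,E:2):22/3,T:14/3):127/16,H:237/16):35/16,L:369/16):-81/32,O:-81/32)
total length: 911/16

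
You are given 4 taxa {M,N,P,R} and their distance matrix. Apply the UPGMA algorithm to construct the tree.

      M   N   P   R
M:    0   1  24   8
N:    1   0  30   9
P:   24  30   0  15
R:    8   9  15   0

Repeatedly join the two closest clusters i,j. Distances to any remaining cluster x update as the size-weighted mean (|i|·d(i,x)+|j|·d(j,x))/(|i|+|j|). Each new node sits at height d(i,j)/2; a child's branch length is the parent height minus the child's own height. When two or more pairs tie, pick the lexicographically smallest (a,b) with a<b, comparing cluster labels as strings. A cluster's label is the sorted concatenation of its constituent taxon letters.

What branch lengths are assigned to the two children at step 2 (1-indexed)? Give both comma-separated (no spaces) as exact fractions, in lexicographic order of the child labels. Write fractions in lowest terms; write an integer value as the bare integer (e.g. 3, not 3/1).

15/4,17/4

1. join M+N (d=1) ⇒ MN; edges |M|=1/2, |N|=1/2
  updated: d(MN,P)=27, d(MN,R)=17/2
2. join MN+R (d=17/2) ⇒ MNR; edges |MN|=15/4, |R|=17/4
  updated: d(MNR,P)=23
3. join MNR+P (d=23) ⇒ MNPR; edges |MNR|=29/4, |P|=23/2
final tree: (((M:1/2,N:1/2):15/4,R:17/4):29/4,P:23/2)
total length: 111/4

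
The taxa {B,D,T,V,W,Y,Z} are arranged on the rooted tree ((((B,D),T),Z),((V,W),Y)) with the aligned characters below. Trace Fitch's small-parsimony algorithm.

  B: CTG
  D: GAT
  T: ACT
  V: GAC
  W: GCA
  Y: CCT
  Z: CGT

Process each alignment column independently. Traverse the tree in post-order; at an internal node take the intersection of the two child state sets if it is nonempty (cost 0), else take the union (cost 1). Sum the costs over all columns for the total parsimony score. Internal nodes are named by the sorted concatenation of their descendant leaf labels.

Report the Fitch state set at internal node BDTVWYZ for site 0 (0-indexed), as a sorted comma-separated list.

site 0, node BD: B={C} ∪ D={G} → {C,G} (+1)
site 0, node BDT: BD={C,G} ∪ T={A} → {A,C,G} (+1)
site 0, node BDTZ: BDT={A,C,G} ∩ Z={C} → {C} (+0)
site 0, node VW: V={G} ∩ W={G} → {G} (+0)
site 0, node VWY: VW={G} ∪ Y={C} → {C,G} (+1)
site 0, node BDTVWYZ: BDTZ={C} ∩ VWY={C,G} → {C} (+0)
site 1, node BD: B={T} ∪ D={A} → {A,T} (+1)
site 1, node BDT: BD={A,T} ∪ T={C} → {A,C,T} (+1)
site 1, node BDTZ: BDT={A,C,T} ∪ Z={G} → {A,C,G,T} (+1)
site 1, node VW: V={A} ∪ W={C} → {A,C} (+1)
site 1, node VWY: VW={A,C} ∩ Y={C} → {C} (+0)
site 1, node BDTVWYZ: BDTZ={A,C,G,T} ∩ VWY={C} → {C} (+0)
site 2, node BD: B={G} ∪ D={T} → {G,T} (+1)
site 2, node BDT: BD={G,T} ∩ T={T} → {T} (+0)
site 2, node BDTZ: BDT={T} ∩ Z={T} → {T} (+0)
site 2, node VW: V={C} ∪ W={A} → {A,C} (+1)
site 2, node VWY: VW={A,C} ∪ Y={T} → {A,C,T} (+1)
site 2, node BDTVWYZ: BDTZ={T} ∩ VWY={A,C,T} → {T} (+0)
per-site changes: [3, 4, 3]; total = 10

C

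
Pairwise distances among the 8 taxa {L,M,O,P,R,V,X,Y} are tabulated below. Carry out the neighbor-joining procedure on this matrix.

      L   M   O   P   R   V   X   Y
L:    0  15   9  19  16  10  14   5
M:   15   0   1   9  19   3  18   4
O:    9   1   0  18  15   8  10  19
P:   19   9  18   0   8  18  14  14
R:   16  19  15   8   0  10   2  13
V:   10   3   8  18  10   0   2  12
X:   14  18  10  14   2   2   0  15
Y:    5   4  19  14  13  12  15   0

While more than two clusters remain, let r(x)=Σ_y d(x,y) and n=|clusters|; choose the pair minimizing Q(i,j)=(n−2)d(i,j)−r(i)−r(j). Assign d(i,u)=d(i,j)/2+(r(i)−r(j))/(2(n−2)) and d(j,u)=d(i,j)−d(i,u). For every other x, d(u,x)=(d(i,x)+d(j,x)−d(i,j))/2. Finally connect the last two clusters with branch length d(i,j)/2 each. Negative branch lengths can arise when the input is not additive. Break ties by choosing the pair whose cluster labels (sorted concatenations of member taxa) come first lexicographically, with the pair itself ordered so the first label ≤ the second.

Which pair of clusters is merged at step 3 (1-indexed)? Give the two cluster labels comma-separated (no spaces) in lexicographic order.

P,RX

step 1: merge (R,X) at d=2, Q=-146; branch lengths R→5/3, X→1/3; new cluster RX
  updated: d(L,RX)=14, d(M,RX)=35/2, d(O,RX)=23/2, d(P,RX)=10, d(RX,V)=5, d(RX,Y)=13
step 2: merge (L,Y) at d=5, Q=-114; branch lengths L→3, Y→2; new cluster LY
  updated: d(LY,M)=7, d(LY,O)=23/2, d(LY,P)=14, d(LY,RX)=11, d(LY,V)=17/2
step 3: merge (P,RX) at d=10, Q=-84; branch lengths P→27/4, RX→13/4; new cluster PRX
  updated: d(LY,PRX)=15/2, d(M,PRX)=33/4, d(O,PRX)=39/4, d(PRX,V)=13/2
step 4: merge (M,O) at d=1, Q=-93/2; branch lengths M→-4/3, O→7/3; new cluster MO
  updated: d(LY,MO)=35/4, d(MO,PRX)=17/2, d(MO,V)=5
step 5: merge (LY,PRX) at d=15/2, Q=-129/4; branch lengths LY→69/16, PRX→51/16; new cluster LPRXY
  updated: d(LPRXY,MO)=39/8, d(LPRXY,V)=15/4
step 6: merge (LPRXY,MO) at d=39/8, Q=-109/8; branch lengths LPRXY→29/16, MO→49/16; new cluster LMOPRXY
  updated: d(LMOPRXY,V)=31/16
step 7: merge (LMOPRXY,V) at d=31/16; branch lengths LMOPRXY→31/32, V→31/32; new cluster LMOPRVXY
final tree: ((((L:3,Y:2):69/16,(P:27/4,(R:5/3,X:1/3):13/4):51/16):29/16,(M:-4/3,O:7/3):49/16):31/32,V:31/32)
total length: 517/16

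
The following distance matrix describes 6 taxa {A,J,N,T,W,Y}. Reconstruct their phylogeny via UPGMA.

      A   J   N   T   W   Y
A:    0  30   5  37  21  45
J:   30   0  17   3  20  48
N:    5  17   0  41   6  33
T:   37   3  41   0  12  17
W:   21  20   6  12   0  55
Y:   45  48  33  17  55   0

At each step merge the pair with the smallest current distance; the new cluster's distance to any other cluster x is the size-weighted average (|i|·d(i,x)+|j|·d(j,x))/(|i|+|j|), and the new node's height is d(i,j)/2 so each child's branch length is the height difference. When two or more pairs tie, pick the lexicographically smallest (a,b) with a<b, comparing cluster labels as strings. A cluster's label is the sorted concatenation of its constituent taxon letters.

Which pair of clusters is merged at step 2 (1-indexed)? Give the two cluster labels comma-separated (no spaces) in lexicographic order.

A,N

1. join J+T (d=3) ⇒ JT; edges |J|=3/2, |T|=3/2
  updated: d(A,JT)=67/2, d(JT,N)=29, d(JT,W)=16, d(JT,Y)=65/2
2. join A+N (d=5) ⇒ AN; edges |A|=5/2, |N|=5/2
  updated: d(AN,JT)=125/4, d(AN,W)=27/2, d(AN,Y)=39
3. join AN+W (d=27/2) ⇒ ANW; edges |AN|=17/4, |W|=27/4
  updated: d(ANW,JT)=157/6, d(ANW,Y)=133/3
4. join ANW+JT (d=157/6) ⇒ AJNTW; edges |ANW|=19/3, |JT|=139/12
  updated: d(AJNTW,Y)=198/5
5. join AJNTW+Y (d=198/5) ⇒ AJNTWY; edges |AJNTW|=403/60, |Y|=99/5
final tree: ((((A:5/2,N:5/2):17/4,W:27/4):19/3,(J:3/2,T:3/2):139/12):403/60,Y:99/5)
total length: 1903/30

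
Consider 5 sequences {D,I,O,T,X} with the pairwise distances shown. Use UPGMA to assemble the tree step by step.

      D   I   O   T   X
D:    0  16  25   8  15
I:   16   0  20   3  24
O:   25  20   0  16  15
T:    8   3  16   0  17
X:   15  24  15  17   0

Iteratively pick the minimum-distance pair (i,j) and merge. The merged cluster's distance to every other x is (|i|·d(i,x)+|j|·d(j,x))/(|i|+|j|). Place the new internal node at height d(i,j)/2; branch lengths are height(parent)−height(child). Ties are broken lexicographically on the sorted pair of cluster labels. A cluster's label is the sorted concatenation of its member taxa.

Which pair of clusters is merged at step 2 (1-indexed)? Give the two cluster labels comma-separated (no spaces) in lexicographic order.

step 1: merge (I,T) at d=3; branch lengths I→3/2, T→3/2; new cluster IT
  updated: d(D,IT)=12, d(IT,O)=18, d(IT,X)=41/2
step 2: merge (D,IT) at d=12; branch lengths D→6, IT→9/2; new cluster DIT
  updated: d(DIT,O)=61/3, d(DIT,X)=56/3
step 3: merge (O,X) at d=15; branch lengths O→15/2, X→15/2; new cluster OX
  updated: d(DIT,OX)=39/2
step 4: merge (DIT,OX) at d=39/2; branch lengths DIT→15/4, OX→9/4; new cluster DIOTX
final tree: ((D:6,(I:3/2,T:3/2):9/2):15/4,(O:15/2,X:15/2):9/4)
total length: 69/2

D,IT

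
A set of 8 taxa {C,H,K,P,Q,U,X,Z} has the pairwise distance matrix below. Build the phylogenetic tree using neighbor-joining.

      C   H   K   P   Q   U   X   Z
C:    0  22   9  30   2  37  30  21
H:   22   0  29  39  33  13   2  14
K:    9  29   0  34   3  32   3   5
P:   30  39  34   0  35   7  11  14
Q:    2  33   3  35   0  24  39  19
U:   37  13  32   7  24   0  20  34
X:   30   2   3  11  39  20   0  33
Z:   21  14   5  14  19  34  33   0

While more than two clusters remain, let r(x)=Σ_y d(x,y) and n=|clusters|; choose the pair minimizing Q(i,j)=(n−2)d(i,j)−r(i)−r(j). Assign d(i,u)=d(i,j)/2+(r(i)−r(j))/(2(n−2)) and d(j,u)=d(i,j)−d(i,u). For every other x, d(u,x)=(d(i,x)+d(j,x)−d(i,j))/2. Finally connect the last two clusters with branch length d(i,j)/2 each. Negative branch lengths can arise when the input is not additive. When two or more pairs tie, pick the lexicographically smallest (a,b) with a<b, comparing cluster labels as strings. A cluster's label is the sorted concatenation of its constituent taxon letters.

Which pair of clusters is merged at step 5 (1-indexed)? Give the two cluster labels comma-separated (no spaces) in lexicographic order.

step 1: merge (P,U) at d=7, Q=-295; branch lengths P→15/4, U→13/4; new cluster PU
  updated: d(C,PU)=30, d(H,PU)=45/2, d(K,PU)=59/2, d(PU,Q)=26, d(PU,X)=12, d(PU,Z)=41/2
step 2: merge (H,X) at d=2, Q=-463/2; branch lengths H→27/20, X→13/20; new cluster HX
  updated: d(C,HX)=25, d(HX,K)=15, d(HX,PU)=65/4, d(HX,Q)=35, d(HX,Z)=45/2
step 3: merge (HX,PU) at d=65/4, Q=-171; branch lengths HX→113/16, PU→147/16; new cluster HPUX
  updated: d(C,HPUX)=155/8, d(HPUX,K)=113/8, d(HPUX,Q)=179/8, d(HPUX,Z)=107/8
step 4: merge (C,Q) at d=2, Q=-367/4; branch lengths C→11/6, Q→1/6; new cluster CQ
  updated: d(CQ,HPUX)=159/8, d(CQ,K)=5, d(CQ,Z)=19
step 5: merge (CQ,K) at d=5, Q=-58; branch lengths CQ→119/16, K→-39/16; new cluster CKQ
  updated: d(CKQ,HPUX)=29/2, d(CKQ,Z)=19/2
step 6: merge (CKQ,HPUX) at d=29/2, Q=-299/8; branch lengths CKQ→85/16, HPUX→147/16; new cluster CHKPQUX
  updated: d(CHKPQUX,Z)=67/16
step 7: merge (CHKPQUX,Z) at d=67/16; branch lengths CHKPQUX→67/32, Z→67/32; new cluster CHKPQUXZ
final tree: ((((C:11/6,Q:1/6):119/16,K:-39/16):85/16,((H:27/20,X:13/20):113/16,(P:15/4,U:13/4):147/16):147/16):67/32,Z:67/32)
total length: 815/16

CQ,K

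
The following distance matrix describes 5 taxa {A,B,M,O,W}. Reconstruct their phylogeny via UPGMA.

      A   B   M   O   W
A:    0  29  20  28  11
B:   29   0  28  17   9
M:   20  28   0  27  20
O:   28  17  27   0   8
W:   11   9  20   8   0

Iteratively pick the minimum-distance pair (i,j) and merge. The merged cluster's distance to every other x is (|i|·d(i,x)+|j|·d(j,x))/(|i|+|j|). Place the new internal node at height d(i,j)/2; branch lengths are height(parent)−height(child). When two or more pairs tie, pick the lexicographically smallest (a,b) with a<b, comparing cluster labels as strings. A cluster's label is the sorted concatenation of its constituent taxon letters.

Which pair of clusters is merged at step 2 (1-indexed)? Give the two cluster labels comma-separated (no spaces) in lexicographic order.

iteration 1: select O,W (d=8); attach at lengths (4, 4); label the merged cluster OW
  updated: d(A,OW)=39/2, d(B,OW)=13, d(M,OW)=47/2
iteration 2: select B,OW (d=13); attach at lengths (13/2, 5/2); label the merged cluster BOW
  updated: d(A,BOW)=68/3, d(BOW,M)=25
iteration 3: select A,M (d=20); attach at lengths (10, 10); label the merged cluster AM
  updated: d(AM,BOW)=143/6
iteration 4: select AM,BOW (d=143/6); attach at lengths (23/12, 65/12); label the merged cluster ABMOW
final tree: ((A:10,M:10):23/12,(B:13/2,(O:4,W:4):5/2):65/12)
total length: 133/3

B,OW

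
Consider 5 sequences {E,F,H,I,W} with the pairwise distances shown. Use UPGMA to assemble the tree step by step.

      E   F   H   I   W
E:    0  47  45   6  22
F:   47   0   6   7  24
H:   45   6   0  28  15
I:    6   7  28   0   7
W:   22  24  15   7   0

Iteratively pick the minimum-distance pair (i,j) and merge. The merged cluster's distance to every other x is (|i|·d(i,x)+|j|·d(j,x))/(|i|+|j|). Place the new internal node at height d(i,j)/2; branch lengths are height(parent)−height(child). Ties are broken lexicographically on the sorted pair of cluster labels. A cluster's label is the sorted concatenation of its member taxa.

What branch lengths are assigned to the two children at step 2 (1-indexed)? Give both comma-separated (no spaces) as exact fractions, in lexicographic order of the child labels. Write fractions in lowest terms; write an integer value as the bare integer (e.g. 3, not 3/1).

3,3

step 1: merge (E,I) at d=6; branch lengths E→3, I→3; new cluster EI
  updated: d(EI,F)=27, d(EI,H)=73/2, d(EI,W)=29/2
step 2: merge (F,H) at d=6; branch lengths F→3, H→3; new cluster FH
  updated: d(EI,FH)=127/4, d(FH,W)=39/2
step 3: merge (EI,W) at d=29/2; branch lengths EI→17/4, W→29/4; new cluster EIW
  updated: d(EIW,FH)=83/3
step 4: merge (EIW,FH) at d=83/3; branch lengths EIW→79/12, FH→65/6; new cluster EFHIW
final tree: (((E:3,I:3):17/4,W:29/4):79/12,(F:3,H:3):65/6)
total length: 491/12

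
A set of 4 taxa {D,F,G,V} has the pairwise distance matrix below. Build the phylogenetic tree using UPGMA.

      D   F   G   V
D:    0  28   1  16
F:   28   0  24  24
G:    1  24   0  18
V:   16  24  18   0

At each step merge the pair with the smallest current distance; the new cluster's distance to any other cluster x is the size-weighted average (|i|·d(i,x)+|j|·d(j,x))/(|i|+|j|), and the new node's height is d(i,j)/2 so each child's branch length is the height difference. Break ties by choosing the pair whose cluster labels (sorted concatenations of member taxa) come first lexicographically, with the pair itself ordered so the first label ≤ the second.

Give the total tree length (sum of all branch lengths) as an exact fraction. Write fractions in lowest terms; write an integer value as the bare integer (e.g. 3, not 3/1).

iteration 1: select D,G (d=1); attach at lengths (1/2, 1/2); label the merged cluster DG
  updated: d(DG,F)=26, d(DG,V)=17
iteration 2: select DG,V (d=17); attach at lengths (8, 17/2); label the merged cluster DGV
  updated: d(DGV,F)=76/3
iteration 3: select DGV,F (d=76/3); attach at lengths (25/6, 38/3); label the merged cluster DFGV
final tree: (((D:1/2,G:1/2):8,V:17/2):25/6,F:38/3)
total length: 103/3

103/3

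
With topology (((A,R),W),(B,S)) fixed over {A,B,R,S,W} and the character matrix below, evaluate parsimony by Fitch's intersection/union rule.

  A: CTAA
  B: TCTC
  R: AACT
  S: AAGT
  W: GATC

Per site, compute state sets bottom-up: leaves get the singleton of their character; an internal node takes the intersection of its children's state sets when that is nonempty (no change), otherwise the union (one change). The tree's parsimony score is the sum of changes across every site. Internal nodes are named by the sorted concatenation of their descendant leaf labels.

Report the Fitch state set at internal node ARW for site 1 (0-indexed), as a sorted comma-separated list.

[col 0] AR: children A:{C}, R:{A} ∪→ {A,C}; cost 1
[col 0] ARW: children AR:{A,C}, W:{G} ∪→ {A,C,G}; cost 1
[col 0] BS: children B:{T}, S:{A} ∪→ {A,T}; cost 1
[col 0] ABRSW: children ARW:{A,C,G}, BS:{A,T} ∩→ {A}; cost 0
[col 1] AR: children A:{T}, R:{A} ∪→ {A,T}; cost 1
[col 1] ARW: children AR:{A,T}, W:{A} ∩→ {A}; cost 0
[col 1] BS: children B:{C}, S:{A} ∪→ {A,C}; cost 1
[col 1] ABRSW: children ARW:{A}, BS:{A,C} ∩→ {A}; cost 0
[col 2] AR: children A:{A}, R:{C} ∪→ {A,C}; cost 1
[col 2] ARW: children AR:{A,C}, W:{T} ∪→ {A,C,T}; cost 1
[col 2] BS: children B:{T}, S:{G} ∪→ {G,T}; cost 1
[col 2] ABRSW: children ARW:{A,C,T}, BS:{G,T} ∩→ {T}; cost 0
[col 3] AR: children A:{A}, R:{T} ∪→ {A,T}; cost 1
[col 3] ARW: children AR:{A,T}, W:{C} ∪→ {A,C,T}; cost 1
[col 3] BS: children B:{C}, S:{T} ∪→ {C,T}; cost 1
[col 3] ABRSW: children ARW:{A,C,T}, BS:{C,T} ∩→ {C,T}; cost 0
per-site changes: [3, 2, 3, 3]; total = 11

A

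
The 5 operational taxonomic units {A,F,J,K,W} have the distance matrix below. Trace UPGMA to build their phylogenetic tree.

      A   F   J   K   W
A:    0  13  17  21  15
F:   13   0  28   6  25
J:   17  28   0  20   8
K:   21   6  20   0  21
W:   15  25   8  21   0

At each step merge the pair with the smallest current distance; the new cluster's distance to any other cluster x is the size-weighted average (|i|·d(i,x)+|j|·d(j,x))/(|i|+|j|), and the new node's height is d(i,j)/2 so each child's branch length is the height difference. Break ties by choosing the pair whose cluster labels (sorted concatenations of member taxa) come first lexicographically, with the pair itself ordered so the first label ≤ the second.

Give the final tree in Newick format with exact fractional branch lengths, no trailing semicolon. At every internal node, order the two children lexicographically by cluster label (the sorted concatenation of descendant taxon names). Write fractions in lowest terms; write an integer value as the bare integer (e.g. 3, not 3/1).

step 1: merge (F,K) at d=6; branch lengths F→3, K→3; new cluster FK
  updated: d(A,FK)=17, d(FK,J)=24, d(FK,W)=23
step 2: merge (J,W) at d=8; branch lengths J→4, W→4; new cluster JW
  updated: d(A,JW)=16, d(FK,JW)=47/2
step 3: merge (A,JW) at d=16; branch lengths A→8, JW→4; new cluster AJW
  updated: d(AJW,FK)=64/3
step 4: merge (AJW,FK) at d=64/3; branch lengths AJW→8/3, FK→23/3; new cluster AFJKW
final tree: ((A:8,(J:4,W:4):4):8/3,(F:3,K:3):23/3)
total length: 109/3

((A:8,(J:4,W:4):4):8/3,(F:3,K:3):23/3)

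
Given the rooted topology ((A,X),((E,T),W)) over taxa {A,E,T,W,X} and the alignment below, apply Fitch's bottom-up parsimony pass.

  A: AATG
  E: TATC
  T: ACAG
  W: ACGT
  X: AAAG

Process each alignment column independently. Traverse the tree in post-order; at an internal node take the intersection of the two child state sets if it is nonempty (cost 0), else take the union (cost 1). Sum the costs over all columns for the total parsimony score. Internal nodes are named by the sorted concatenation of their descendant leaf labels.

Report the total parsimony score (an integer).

8

site 0, node AX: A={A} ∩ X={A} → {A} (+0)
site 0, node ET: E={T} ∪ T={A} → {A,T} (+1)
site 0, node ETW: ET={A,T} ∩ W={A} → {A} (+0)
site 0, node AETWX: AX={A} ∩ ETW={A} → {A} (+0)
site 1, node AX: A={A} ∩ X={A} → {A} (+0)
site 1, node ET: E={A} ∪ T={C} → {A,C} (+1)
site 1, node ETW: ET={A,C} ∩ W={C} → {C} (+0)
site 1, node AETWX: AX={A} ∪ ETW={C} → {A,C} (+1)
site 2, node AX: A={T} ∪ X={A} → {A,T} (+1)
site 2, node ET: E={T} ∪ T={A} → {A,T} (+1)
site 2, node ETW: ET={A,T} ∪ W={G} → {A,G,T} (+1)
site 2, node AETWX: AX={A,T} ∩ ETW={A,G,T} → {A,T} (+0)
site 3, node AX: A={G} ∩ X={G} → {G} (+0)
site 3, node ET: E={C} ∪ T={G} → {C,G} (+1)
site 3, node ETW: ET={C,G} ∪ W={T} → {C,G,T} (+1)
site 3, node AETWX: AX={G} ∩ ETW={C,G,T} → {G} (+0)
per-site changes: [1, 2, 3, 2]; total = 8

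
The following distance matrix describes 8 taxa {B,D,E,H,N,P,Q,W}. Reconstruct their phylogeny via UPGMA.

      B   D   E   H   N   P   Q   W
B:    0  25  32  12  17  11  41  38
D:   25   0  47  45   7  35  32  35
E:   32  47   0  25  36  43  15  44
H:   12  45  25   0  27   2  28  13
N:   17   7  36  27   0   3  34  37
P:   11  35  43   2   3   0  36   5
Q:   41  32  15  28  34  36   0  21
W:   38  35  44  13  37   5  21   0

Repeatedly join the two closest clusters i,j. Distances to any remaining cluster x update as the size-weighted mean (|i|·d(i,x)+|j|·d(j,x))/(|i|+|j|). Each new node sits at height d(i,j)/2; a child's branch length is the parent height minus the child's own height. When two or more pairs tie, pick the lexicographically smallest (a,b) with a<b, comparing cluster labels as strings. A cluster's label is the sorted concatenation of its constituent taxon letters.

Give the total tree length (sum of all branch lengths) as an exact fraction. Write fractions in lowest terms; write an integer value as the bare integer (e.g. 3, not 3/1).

907/12

iteration 1: select H,P (d=2); attach at lengths (1, 1); label the merged cluster HP
  updated: d(B,HP)=23/2, d(D,HP)=40, d(E,HP)=34, d(HP,N)=15, d(HP,Q)=32, d(HP,W)=9
iteration 2: select D,N (d=7); attach at lengths (7/2, 7/2); label the merged cluster DN
  updated: d(B,DN)=21, d(DN,E)=83/2, d(DN,HP)=55/2, d(DN,Q)=33, d(DN,W)=36
iteration 3: select HP,W (d=9); attach at lengths (7/2, 9/2); label the merged cluster HPW
  updated: d(B,HPW)=61/3, d(DN,HPW)=91/3, d(E,HPW)=112/3, d(HPW,Q)=85/3
iteration 4: select E,Q (d=15); attach at lengths (15/2, 15/2); label the merged cluster EQ
  updated: d(B,EQ)=73/2, d(DN,EQ)=149/4, d(EQ,HPW)=197/6
iteration 5: select B,HPW (d=61/3); attach at lengths (61/6, 17/3); label the merged cluster BHPW
  updated: d(BHPW,DN)=28, d(BHPW,EQ)=135/4
iteration 6: select BHPW,DN (d=28); attach at lengths (23/6, 21/2); label the merged cluster BDHNPW
  updated: d(BDHNPW,EQ)=419/12
iteration 7: select BDHNPW,EQ (d=419/12); attach at lengths (83/24, 239/24); label the merged cluster BDEHNPQW
final tree: (((B:61/6,((H:1,P:1):7/2,W:9/2):17/3):23/6,(D:7/2,N:7/2):21/2):83/24,(E:15/2,Q:15/2):239/24)
total length: 907/12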